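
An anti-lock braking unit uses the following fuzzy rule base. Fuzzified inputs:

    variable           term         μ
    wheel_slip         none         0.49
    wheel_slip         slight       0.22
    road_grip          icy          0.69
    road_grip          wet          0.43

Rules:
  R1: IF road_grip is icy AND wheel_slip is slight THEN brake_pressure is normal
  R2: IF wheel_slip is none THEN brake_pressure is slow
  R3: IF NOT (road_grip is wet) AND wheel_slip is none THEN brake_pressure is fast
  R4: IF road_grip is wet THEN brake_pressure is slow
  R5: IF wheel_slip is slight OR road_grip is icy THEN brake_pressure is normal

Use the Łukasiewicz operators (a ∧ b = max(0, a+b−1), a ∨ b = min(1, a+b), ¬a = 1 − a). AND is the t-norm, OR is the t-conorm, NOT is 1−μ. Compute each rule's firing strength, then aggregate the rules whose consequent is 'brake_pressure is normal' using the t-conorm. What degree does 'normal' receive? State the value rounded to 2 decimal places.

R1: icy=0.69, slight=0.22; AND[max(0, a+b−1)] → w = 0.00
R2: none=0.49 → w = 0.49
R3: ¬wet=1−0.43=0.57, none=0.49; AND[max(0, a+b−1)] → w = 0.06
R4: wet=0.43 → w = 0.43
R5: slight=0.22, icy=0.69; OR[min(1, a+b)] → w = 0.91
Rules with consequent 'normal': {R1, R5} → strengths 0.00, 0.91
Aggregate via t-conorm [min(1, a+b)]: 0.91

0.91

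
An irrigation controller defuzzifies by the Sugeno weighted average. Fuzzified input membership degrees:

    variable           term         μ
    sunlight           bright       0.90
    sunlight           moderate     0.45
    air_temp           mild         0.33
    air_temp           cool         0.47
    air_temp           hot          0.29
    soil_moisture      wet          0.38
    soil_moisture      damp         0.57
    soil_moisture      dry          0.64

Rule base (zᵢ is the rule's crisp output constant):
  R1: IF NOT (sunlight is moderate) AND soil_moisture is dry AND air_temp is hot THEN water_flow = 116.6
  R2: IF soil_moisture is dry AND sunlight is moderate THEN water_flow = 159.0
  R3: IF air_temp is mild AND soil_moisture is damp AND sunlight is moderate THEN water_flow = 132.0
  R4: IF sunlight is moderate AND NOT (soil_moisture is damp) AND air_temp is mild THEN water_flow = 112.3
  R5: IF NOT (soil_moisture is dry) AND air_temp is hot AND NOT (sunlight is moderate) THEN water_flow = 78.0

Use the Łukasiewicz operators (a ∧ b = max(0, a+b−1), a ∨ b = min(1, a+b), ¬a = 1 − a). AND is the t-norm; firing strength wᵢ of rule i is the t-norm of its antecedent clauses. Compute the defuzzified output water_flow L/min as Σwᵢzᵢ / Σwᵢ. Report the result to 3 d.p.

R1 (z=116.6): ¬moderate=1−0.45=0.55, dry=0.64, hot=0.29; AND[max(0, a+b−1)] → w = 0.00
R2 (z=159.0): dry=0.64, moderate=0.45; AND[max(0, a+b−1)] → w = 0.09
R3 (z=132.0): mild=0.33, damp=0.57, moderate=0.45; AND[max(0, a+b−1)] → w = 0.00
R4 (z=112.3): moderate=0.45, ¬damp=1−0.57=0.43, mild=0.33; AND[max(0, a+b−1)] → w = 0.00
R5 (z=78.0): ¬dry=1−0.64=0.36, hot=0.29, ¬moderate=1−0.45=0.55; AND[max(0, a+b−1)] → w = 0.00
Weighted average = (0.00·116.6 + 0.09·159.0 + 0.00·132.0 + 0.00·112.3 + 0.00·78.0) / (0.00 + 0.09 + 0.00 + 0.00 + 0.00)
  = 14.3100 / 0.0900 = 159.000

159.000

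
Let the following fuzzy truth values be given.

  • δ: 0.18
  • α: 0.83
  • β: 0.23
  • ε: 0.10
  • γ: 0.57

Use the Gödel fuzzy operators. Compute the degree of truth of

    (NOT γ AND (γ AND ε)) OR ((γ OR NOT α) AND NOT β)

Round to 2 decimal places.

0.57

NOT γ = 1 − 0.57 = 0.43
γ AND ε = min(a, b) on (0.57, 0.10) = 0.10
NOT γ AND (γ AND ε) = min(a, b) on (0.43, 0.10) = 0.10
NOT α = 1 − 0.83 = 0.17
γ OR NOT α = max(a, b) on (0.57, 0.17) = 0.57
NOT β = 1 − 0.23 = 0.77
(γ OR NOT α) AND NOT β = min(a, b) on (0.57, 0.77) = 0.57
(NOT γ AND (γ AND ε)) OR ((γ OR NOT α) AND NOT β) = max(a, b) on (0.10, 0.57) = 0.57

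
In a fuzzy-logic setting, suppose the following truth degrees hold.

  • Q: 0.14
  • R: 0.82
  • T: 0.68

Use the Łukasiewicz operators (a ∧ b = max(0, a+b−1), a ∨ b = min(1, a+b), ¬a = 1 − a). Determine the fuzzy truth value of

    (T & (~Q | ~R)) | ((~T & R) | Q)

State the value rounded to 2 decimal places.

~Q = 1 − 0.14 = 0.86
~R = 1 − 0.82 = 0.18
~Q | ~R = min(1, a+b) on (0.86, 0.18) = 1.00
T & (~Q | ~R) = max(0, a+b−1) on (0.68, 1.00) = 0.68
~T = 1 − 0.68 = 0.32
~T & R = max(0, a+b−1) on (0.32, 0.82) = 0.14
(~T & R) | Q = min(1, a+b) on (0.14, 0.14) = 0.28
(T & (~Q | ~R)) | ((~T & R) | Q) = min(1, a+b) on (0.68, 0.28) = 0.96

0.96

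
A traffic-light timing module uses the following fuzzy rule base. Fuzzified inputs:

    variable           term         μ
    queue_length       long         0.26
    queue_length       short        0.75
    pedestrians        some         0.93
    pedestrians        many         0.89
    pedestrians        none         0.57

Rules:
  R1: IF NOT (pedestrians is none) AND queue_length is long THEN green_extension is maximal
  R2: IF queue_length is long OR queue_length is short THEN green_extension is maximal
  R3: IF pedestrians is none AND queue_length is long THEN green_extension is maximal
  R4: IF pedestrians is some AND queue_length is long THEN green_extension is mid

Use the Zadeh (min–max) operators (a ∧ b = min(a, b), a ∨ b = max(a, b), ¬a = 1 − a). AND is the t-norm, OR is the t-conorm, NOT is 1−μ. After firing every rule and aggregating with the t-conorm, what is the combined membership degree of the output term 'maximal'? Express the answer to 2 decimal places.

R1: ¬none=1−0.57=0.43, long=0.26; AND[min(a, b)] → w = 0.26
R2: long=0.26, short=0.75; OR[max(a, b)] → w = 0.75
R3: none=0.57, long=0.26; AND[min(a, b)] → w = 0.26
R4: some=0.93, long=0.26; AND[min(a, b)] → w = 0.26
Rules with consequent 'maximal': {R1, R2, R3} → strengths 0.26, 0.75, 0.26
Aggregate via t-conorm [max(a, b)]: 0.75

0.75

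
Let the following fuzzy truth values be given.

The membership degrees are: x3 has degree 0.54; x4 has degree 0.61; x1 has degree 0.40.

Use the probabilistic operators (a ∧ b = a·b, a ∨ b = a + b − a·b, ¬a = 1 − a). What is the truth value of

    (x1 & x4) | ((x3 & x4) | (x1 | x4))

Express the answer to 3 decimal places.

0.881

x1 & x4 = a·b on (0.4000, 0.6100) = 0.2440
x3 & x4 = a·b on (0.5400, 0.6100) = 0.3294
x1 | x4 = a + b − a·b on (0.4000, 0.6100) = 0.7660
(x3 & x4) | (x1 | x4) = a + b − a·b on (0.3294, 0.7660) = 0.8431
(x1 & x4) | ((x3 & x4) | (x1 | x4)) = a + b − a·b on (0.2440, 0.8431) = 0.8814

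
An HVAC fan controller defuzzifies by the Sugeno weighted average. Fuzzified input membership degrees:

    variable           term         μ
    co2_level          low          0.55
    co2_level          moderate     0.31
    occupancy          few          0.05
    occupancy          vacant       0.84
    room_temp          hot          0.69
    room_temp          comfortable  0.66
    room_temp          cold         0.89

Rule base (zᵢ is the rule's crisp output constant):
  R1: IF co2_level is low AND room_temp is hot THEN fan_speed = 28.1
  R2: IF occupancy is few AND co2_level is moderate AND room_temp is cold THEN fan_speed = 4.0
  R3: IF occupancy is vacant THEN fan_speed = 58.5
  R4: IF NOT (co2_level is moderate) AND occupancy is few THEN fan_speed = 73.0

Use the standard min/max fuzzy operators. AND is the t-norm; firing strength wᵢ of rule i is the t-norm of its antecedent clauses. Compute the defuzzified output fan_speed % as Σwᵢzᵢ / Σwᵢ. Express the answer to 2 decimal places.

45.94

R1 (z=28.1): low=0.55, hot=0.69; AND[min(a, b)] → w = 0.55
R2 (z=4.0): few=0.05, moderate=0.31, cold=0.89; AND[min(a, b)] → w = 0.05
R3 (z=58.5): vacant=0.84 → w = 0.84
R4 (z=73.0): ¬moderate=1−0.31=0.69, few=0.05; AND[min(a, b)] → w = 0.05
Weighted average = (0.55·28.1 + 0.05·4.0 + 0.84·58.5 + 0.05·73.0) / (0.55 + 0.05 + 0.84 + 0.05)
  = 68.4450 / 1.4900 = 45.94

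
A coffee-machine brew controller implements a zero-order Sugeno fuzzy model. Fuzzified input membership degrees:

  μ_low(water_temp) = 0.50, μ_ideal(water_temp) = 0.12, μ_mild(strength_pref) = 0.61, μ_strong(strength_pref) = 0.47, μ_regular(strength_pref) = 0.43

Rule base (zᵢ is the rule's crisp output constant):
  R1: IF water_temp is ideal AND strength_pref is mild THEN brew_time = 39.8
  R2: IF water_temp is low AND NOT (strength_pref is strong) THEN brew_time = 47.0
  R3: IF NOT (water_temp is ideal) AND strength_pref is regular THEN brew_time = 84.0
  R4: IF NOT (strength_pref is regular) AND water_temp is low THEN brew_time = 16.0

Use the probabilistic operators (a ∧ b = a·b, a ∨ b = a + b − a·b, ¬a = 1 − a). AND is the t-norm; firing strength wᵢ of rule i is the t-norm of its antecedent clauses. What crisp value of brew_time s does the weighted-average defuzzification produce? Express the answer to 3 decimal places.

51.631

R1 (z=39.8): ideal=0.12, mild=0.61; AND[a·b] → w = 0.0732
R2 (z=47.0): low=0.50, ¬strong=1−0.47=0.53; AND[a·b] → w = 0.2650
R3 (z=84.0): ¬ideal=1−0.12=0.88, regular=0.43; AND[a·b] → w = 0.3784
R4 (z=16.0): ¬regular=1−0.43=0.57, low=0.50; AND[a·b] → w = 0.2850
Weighted average = (0.0732·39.8 + 0.2650·47.0 + 0.3784·84.0 + 0.2850·16.0) / (0.0732 + 0.2650 + 0.3784 + 0.2850)
  = 51.7140 / 1.0016 = 51.631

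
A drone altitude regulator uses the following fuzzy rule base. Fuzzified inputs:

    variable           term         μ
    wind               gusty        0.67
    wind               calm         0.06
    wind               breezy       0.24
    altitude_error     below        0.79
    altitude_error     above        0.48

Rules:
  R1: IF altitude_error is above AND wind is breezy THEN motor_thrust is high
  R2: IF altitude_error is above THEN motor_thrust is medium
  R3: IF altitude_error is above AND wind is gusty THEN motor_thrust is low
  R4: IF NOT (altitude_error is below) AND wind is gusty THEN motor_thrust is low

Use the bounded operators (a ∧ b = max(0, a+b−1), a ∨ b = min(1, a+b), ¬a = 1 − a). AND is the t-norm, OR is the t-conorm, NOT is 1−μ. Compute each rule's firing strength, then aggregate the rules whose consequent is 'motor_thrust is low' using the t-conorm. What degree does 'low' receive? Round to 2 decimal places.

R1: above=0.48, breezy=0.24; AND[max(0, a+b−1)] → w = 0.00
R2: above=0.48 → w = 0.48
R3: above=0.48, gusty=0.67; AND[max(0, a+b−1)] → w = 0.15
R4: ¬below=1−0.79=0.21, gusty=0.67; AND[max(0, a+b−1)] → w = 0.00
Rules with consequent 'low': {R3, R4} → strengths 0.15, 0.00
Aggregate via t-conorm [min(1, a+b)]: 0.15

0.15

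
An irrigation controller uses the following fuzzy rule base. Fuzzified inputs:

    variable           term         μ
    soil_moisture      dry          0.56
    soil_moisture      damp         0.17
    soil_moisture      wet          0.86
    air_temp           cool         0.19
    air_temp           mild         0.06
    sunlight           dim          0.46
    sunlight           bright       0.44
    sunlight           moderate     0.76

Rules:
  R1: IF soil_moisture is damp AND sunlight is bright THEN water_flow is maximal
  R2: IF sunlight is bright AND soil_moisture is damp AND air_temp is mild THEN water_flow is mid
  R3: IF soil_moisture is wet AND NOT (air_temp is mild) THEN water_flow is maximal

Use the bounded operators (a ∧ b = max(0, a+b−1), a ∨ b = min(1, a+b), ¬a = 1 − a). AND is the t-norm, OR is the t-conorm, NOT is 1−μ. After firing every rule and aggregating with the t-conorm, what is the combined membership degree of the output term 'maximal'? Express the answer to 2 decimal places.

R1: damp=0.17, bright=0.44; AND[max(0, a+b−1)] → w = 0.00
R2: bright=0.44, damp=0.17, mild=0.06; AND[max(0, a+b−1)] → w = 0.00
R3: wet=0.86, ¬mild=1−0.06=0.94; AND[max(0, a+b−1)] → w = 0.80
Rules with consequent 'maximal': {R1, R3} → strengths 0.00, 0.80
Aggregate via t-conorm [min(1, a+b)]: 0.80

0.80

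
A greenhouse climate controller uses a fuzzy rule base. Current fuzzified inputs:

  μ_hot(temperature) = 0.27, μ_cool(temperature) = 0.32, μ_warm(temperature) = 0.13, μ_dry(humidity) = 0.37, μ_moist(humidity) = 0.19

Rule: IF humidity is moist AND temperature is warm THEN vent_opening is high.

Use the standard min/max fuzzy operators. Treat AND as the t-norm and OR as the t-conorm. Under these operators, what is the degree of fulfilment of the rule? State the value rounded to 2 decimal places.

firing strength: moist=0.19, warm=0.13; AND[min(a, b)] → w = 0.13

0.13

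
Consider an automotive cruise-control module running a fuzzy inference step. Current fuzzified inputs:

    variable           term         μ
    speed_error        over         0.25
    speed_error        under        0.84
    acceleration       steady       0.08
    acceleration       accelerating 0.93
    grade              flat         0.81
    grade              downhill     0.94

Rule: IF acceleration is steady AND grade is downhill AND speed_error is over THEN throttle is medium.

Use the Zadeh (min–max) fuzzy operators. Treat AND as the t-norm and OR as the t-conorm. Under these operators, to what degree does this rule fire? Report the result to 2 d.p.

0.08

firing strength: steady=0.08, downhill=0.94, over=0.25; AND[min(a, b)] → w = 0.08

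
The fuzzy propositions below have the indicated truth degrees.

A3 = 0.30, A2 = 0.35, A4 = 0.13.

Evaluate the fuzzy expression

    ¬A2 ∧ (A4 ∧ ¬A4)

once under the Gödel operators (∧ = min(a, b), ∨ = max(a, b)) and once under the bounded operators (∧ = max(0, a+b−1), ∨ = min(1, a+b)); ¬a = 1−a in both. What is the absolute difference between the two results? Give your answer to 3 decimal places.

0.130

Under Gödel:
  ¬A2 = 1 − 0.35 = 0.65
  ¬A4 = 1 − 0.13 = 0.87
  A4 ∧ ¬A4 = min(a, b) on (0.13, 0.87) = 0.13
  ¬A2 ∧ (A4 ∧ ¬A4) = min(a, b) on (0.65, 0.13) = 0.13
  → value = 0.1300
Under bounded:
  ¬A2 = 1 − 0.35 = 0.65
  ¬A4 = 1 − 0.13 = 0.87
  A4 ∧ ¬A4 = max(0, a+b−1) on (0.13, 0.87) = 0.00
  ¬A2 ∧ (A4 ∧ ¬A4) = max(0, a+b−1) on (0.65, 0.00) = 0.00
  → value = 0.0000
|0.1300 − 0.0000| = 0.130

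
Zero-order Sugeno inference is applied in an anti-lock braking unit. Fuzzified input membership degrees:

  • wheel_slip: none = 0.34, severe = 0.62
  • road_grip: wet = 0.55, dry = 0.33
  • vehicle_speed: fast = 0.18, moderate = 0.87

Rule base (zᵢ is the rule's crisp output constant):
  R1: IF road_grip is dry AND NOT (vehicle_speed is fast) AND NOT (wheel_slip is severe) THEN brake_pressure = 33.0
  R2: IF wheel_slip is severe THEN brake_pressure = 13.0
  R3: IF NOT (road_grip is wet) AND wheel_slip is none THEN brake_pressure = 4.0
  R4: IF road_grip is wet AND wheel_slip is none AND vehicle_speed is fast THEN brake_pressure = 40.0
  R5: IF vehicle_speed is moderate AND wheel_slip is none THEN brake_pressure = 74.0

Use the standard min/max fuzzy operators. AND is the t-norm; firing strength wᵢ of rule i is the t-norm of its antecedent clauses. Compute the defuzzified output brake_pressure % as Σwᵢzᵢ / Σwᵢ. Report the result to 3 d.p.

R1 (z=33.0): dry=0.33, ¬fast=1−0.18=0.82, ¬severe=1−0.62=0.38; AND[min(a, b)] → w = 0.33
R2 (z=13.0): severe=0.62 → w = 0.62
R3 (z=4.0): ¬wet=1−0.55=0.45, none=0.34; AND[min(a, b)] → w = 0.34
R4 (z=40.0): wet=0.55, none=0.34, fast=0.18; AND[min(a, b)] → w = 0.18
R5 (z=74.0): moderate=0.87, none=0.34; AND[min(a, b)] → w = 0.34
Weighted average = (0.33·33.0 + 0.62·13.0 + 0.34·4.0 + 0.18·40.0 + 0.34·74.0) / (0.33 + 0.62 + 0.34 + 0.18 + 0.34)
  = 52.6700 / 1.8100 = 29.099

29.099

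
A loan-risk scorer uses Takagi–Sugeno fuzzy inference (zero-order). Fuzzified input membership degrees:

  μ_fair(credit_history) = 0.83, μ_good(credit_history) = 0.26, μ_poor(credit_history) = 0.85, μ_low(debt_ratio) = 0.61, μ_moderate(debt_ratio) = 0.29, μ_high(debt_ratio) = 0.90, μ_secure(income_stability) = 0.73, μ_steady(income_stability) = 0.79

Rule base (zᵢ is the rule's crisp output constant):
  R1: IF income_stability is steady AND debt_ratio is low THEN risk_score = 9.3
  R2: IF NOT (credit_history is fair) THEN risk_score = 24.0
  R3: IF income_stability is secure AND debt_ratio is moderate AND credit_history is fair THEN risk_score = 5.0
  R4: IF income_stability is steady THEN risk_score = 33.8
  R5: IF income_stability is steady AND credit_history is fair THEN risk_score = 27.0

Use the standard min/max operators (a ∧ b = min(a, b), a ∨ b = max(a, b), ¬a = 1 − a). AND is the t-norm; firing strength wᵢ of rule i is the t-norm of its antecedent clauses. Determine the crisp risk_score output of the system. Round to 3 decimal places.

22.353

R1 (z=9.3): steady=0.79, low=0.61; AND[min(a, b)] → w = 0.61
R2 (z=24.0): ¬fair=1−0.83=0.17 → w = 0.17
R3 (z=5.0): secure=0.73, moderate=0.29, fair=0.83; AND[min(a, b)] → w = 0.29
R4 (z=33.8): steady=0.79 → w = 0.79
R5 (z=27.0): steady=0.79, fair=0.83; AND[min(a, b)] → w = 0.79
Weighted average = (0.61·9.3 + 0.17·24.0 + 0.29·5.0 + 0.79·33.8 + 0.79·27.0) / (0.61 + 0.17 + 0.29 + 0.79 + 0.79)
  = 59.2350 / 2.6500 = 22.353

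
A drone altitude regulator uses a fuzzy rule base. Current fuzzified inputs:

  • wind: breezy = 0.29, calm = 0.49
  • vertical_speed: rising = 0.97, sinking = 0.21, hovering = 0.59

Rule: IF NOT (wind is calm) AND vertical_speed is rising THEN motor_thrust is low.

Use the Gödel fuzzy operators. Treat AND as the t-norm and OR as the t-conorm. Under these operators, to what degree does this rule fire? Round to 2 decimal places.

firing strength: ¬calm=1−0.49=0.51, rising=0.97; AND[min(a, b)] → w = 0.51

0.51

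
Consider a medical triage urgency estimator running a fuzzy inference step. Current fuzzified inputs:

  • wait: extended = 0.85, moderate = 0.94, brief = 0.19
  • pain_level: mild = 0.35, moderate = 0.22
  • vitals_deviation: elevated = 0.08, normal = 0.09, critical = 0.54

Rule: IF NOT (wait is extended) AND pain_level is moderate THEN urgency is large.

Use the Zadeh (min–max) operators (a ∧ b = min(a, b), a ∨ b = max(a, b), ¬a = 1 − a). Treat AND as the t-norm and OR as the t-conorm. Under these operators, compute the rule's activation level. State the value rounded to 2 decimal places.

firing strength: ¬extended=1−0.85=0.15, moderate=0.22; AND[min(a, b)] → w = 0.15

0.15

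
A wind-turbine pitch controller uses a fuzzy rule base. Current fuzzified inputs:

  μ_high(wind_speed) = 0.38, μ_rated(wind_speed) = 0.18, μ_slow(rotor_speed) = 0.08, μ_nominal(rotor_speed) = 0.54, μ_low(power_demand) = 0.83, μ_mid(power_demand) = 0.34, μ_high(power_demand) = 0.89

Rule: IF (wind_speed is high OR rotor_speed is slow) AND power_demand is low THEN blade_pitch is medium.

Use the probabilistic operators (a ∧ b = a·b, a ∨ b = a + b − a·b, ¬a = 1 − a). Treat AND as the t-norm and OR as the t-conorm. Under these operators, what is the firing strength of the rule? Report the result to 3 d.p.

0.357

firing strength: (high=0.38 OR slow=0.08) = 0.4296; AND[a·b] with low=0.83 → w = 0.3566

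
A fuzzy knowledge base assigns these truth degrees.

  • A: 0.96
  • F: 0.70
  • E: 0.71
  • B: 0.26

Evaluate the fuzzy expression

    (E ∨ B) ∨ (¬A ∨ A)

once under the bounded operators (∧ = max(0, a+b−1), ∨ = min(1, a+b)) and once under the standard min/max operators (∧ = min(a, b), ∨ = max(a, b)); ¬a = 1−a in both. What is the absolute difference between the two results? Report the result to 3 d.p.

0.040

Under bounded:
  E ∨ B = min(1, a+b) on (0.71, 0.26) = 0.97
  ¬A = 1 − 0.96 = 0.04
  ¬A ∨ A = min(1, a+b) on (0.04, 0.96) = 1.00
  (E ∨ B) ∨ (¬A ∨ A) = min(1, a+b) on (0.97, 1.00) = 1.00
  → value = 1.0000
Under standard min/max:
  E ∨ B = max(a, b) on (0.71, 0.26) = 0.71
  ¬A = 1 − 0.96 = 0.04
  ¬A ∨ A = max(a, b) on (0.04, 0.96) = 0.96
  (E ∨ B) ∨ (¬A ∨ A) = max(a, b) on (0.71, 0.96) = 0.96
  → value = 0.9600
|1.0000 − 0.9600| = 0.040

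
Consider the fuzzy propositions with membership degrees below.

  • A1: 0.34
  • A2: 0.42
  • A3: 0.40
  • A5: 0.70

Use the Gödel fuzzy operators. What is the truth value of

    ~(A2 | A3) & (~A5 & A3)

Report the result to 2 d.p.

0.30

A2 | A3 = max(a, b) on (0.42, 0.40) = 0.42
~(A2 | A3) = 1 − 0.42 = 0.58
~A5 = 1 − 0.70 = 0.30
~A5 & A3 = min(a, b) on (0.30, 0.40) = 0.30
~(A2 | A3) & (~A5 & A3) = min(a, b) on (0.58, 0.30) = 0.30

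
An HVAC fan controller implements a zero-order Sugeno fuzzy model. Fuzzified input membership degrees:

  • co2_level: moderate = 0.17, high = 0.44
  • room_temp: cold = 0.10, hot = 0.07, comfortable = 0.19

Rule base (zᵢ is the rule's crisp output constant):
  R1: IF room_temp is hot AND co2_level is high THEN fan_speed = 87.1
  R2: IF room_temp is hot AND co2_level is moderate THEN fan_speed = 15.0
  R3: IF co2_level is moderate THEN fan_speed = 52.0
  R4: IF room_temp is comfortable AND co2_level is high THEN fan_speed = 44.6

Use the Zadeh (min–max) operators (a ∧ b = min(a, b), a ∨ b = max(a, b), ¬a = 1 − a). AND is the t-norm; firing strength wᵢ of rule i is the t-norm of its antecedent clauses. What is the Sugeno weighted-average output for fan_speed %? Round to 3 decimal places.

48.922

R1 (z=87.1): hot=0.07, high=0.44; AND[min(a, b)] → w = 0.07
R2 (z=15.0): hot=0.07, moderate=0.17; AND[min(a, b)] → w = 0.07
R3 (z=52.0): moderate=0.17 → w = 0.17
R4 (z=44.6): comfortable=0.19, high=0.44; AND[min(a, b)] → w = 0.19
Weighted average = (0.07·87.1 + 0.07·15.0 + 0.17·52.0 + 0.19·44.6) / (0.07 + 0.07 + 0.17 + 0.19)
  = 24.4610 / 0.5000 = 48.922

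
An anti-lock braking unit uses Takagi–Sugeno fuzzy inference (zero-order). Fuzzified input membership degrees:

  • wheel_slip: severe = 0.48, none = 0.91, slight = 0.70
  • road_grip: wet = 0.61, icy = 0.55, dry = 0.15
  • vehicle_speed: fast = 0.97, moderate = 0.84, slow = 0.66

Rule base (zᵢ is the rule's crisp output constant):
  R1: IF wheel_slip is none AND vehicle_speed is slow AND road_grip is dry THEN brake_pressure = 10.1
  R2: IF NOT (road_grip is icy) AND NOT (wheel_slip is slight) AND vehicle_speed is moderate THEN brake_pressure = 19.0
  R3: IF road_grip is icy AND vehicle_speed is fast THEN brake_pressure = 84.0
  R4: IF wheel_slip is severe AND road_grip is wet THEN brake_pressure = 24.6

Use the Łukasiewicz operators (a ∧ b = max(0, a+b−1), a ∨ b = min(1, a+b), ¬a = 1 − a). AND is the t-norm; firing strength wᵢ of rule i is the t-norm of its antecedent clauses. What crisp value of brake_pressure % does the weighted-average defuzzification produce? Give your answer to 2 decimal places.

R1 (z=10.1): none=0.91, slow=0.66, dry=0.15; AND[max(0, a+b−1)] → w = 0.00
R2 (z=19.0): ¬icy=1−0.55=0.45, ¬slight=1−0.70=0.30, moderate=0.84; AND[max(0, a+b−1)] → w = 0.00
R3 (z=84.0): icy=0.55, fast=0.97; AND[max(0, a+b−1)] → w = 0.52
R4 (z=24.6): severe=0.48, wet=0.61; AND[max(0, a+b−1)] → w = 0.09
Weighted average = (0.00·10.1 + 0.00·19.0 + 0.52·84.0 + 0.09·24.6) / (0.00 + 0.00 + 0.52 + 0.09)
  = 45.8940 / 0.6100 = 75.24

75.24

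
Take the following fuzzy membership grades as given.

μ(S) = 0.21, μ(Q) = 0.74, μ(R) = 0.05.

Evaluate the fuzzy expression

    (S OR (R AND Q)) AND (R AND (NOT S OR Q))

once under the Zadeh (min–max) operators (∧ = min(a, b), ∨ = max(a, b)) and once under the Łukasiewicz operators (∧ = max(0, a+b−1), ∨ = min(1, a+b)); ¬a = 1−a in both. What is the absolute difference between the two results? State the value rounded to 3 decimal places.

Under Zadeh (min–max):
  R AND Q = min(a, b) on (0.05, 0.74) = 0.05
  S OR (R AND Q) = max(a, b) on (0.21, 0.05) = 0.21
  NOT S = 1 − 0.21 = 0.79
  NOT S OR Q = max(a, b) on (0.79, 0.74) = 0.79
  R AND (NOT S OR Q) = min(a, b) on (0.05, 0.79) = 0.05
  (S OR (R AND Q)) AND (R AND (NOT S OR Q)) = min(a, b) on (0.21, 0.05) = 0.05
  → value = 0.0500
Under Łukasiewicz:
  R AND Q = max(0, a+b−1) on (0.05, 0.74) = 0.00
  S OR (R AND Q) = min(1, a+b) on (0.21, 0.00) = 0.21
  NOT S = 1 − 0.21 = 0.79
  NOT S OR Q = min(1, a+b) on (0.79, 0.74) = 1.00
  R AND (NOT S OR Q) = max(0, a+b−1) on (0.05, 1.00) = 0.05
  (S OR (R AND Q)) AND (R AND (NOT S OR Q)) = max(0, a+b−1) on (0.21, 0.05) = 0.00
  → value = 0.0000
|0.0500 − 0.0000| = 0.050

0.050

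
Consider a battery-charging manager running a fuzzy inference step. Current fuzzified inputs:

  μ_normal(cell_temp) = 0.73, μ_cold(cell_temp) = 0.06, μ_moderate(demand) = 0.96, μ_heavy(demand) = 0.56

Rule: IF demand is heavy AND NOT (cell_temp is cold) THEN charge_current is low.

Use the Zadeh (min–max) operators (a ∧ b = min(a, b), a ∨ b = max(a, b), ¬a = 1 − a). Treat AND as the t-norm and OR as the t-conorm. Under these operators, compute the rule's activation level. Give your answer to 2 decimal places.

0.56

firing strength: heavy=0.56, ¬cold=1−0.06=0.94; AND[min(a, b)] → w = 0.56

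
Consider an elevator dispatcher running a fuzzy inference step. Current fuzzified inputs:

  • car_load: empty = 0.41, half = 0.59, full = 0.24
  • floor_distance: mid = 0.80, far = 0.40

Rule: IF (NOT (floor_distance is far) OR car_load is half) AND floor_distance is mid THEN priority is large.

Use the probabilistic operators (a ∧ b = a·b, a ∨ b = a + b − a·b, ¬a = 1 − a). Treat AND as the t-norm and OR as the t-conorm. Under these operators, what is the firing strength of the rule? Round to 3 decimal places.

firing strength: (¬far=1−0.40=0.60 OR half=0.59) = 0.8360; AND[a·b] with mid=0.80 → w = 0.6688

0.669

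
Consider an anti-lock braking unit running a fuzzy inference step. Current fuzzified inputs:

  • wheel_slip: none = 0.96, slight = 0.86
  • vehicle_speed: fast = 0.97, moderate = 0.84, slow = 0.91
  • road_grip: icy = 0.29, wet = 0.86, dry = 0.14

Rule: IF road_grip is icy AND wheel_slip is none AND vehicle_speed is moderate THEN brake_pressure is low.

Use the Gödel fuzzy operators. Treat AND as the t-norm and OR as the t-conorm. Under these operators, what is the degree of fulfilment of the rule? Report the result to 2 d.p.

firing strength: icy=0.29, none=0.96, moderate=0.84; AND[min(a, b)] → w = 0.29

0.29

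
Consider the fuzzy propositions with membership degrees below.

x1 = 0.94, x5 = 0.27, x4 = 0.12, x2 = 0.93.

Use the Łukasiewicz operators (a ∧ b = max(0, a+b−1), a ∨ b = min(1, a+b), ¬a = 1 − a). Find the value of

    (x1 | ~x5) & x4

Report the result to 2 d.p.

0.12

~x5 = 1 − 0.27 = 0.73
x1 | ~x5 = min(1, a+b) on (0.94, 0.73) = 1.00
(x1 | ~x5) & x4 = max(0, a+b−1) on (1.00, 0.12) = 0.12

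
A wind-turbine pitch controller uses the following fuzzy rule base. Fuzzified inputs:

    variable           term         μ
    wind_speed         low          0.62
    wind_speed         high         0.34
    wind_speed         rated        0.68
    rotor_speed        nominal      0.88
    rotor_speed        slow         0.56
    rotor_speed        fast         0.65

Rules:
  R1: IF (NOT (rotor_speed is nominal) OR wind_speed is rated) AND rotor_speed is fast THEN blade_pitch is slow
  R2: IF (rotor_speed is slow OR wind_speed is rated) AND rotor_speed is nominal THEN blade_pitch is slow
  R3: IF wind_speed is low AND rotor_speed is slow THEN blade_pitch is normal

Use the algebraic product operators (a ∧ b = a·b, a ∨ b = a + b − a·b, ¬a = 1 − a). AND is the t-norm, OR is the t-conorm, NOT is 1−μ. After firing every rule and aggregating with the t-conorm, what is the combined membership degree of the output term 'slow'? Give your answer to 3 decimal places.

R1: (¬nominal=1−0.88=0.12 OR rated=0.68) = 0.7184; AND[a·b] with fast=0.65 → w = 0.4670
R2: (slow=0.56 OR rated=0.68) = 0.8592; AND[a·b] with nominal=0.88 → w = 0.7561
R3: low=0.62, slow=0.56; AND[a·b] → w = 0.3472
Rules with consequent 'slow': {R1, R2} → strengths 0.4670, 0.7561
Aggregate via t-conorm [a + b − a·b]: 0.8700

0.870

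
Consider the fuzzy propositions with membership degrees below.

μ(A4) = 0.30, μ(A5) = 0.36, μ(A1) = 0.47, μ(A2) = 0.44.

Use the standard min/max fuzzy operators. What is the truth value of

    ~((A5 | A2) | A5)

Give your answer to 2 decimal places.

0.56

A5 | A2 = max(a, b) on (0.36, 0.44) = 0.44
(A5 | A2) | A5 = max(a, b) on (0.44, 0.36) = 0.44
~((A5 | A2) | A5) = 1 − 0.44 = 0.56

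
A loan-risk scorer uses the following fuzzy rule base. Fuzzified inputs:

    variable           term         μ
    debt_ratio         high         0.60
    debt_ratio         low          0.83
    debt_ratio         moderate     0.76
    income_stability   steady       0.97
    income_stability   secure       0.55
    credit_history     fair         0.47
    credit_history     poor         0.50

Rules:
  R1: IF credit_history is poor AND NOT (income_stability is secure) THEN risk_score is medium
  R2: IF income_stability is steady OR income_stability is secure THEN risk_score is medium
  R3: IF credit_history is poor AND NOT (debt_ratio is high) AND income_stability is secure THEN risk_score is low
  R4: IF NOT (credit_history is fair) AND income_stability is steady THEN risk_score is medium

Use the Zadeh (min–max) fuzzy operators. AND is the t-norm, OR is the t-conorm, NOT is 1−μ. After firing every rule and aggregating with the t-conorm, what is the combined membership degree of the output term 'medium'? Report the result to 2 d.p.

R1: poor=0.50, ¬secure=1−0.55=0.45; AND[min(a, b)] → w = 0.45
R2: steady=0.97, secure=0.55; OR[max(a, b)] → w = 0.97
R3: poor=0.50, ¬high=1−0.60=0.40, secure=0.55; AND[min(a, b)] → w = 0.40
R4: ¬fair=1−0.47=0.53, steady=0.97; AND[min(a, b)] → w = 0.53
Rules with consequent 'medium': {R1, R2, R4} → strengths 0.45, 0.97, 0.53
Aggregate via t-conorm [max(a, b)]: 0.97

0.97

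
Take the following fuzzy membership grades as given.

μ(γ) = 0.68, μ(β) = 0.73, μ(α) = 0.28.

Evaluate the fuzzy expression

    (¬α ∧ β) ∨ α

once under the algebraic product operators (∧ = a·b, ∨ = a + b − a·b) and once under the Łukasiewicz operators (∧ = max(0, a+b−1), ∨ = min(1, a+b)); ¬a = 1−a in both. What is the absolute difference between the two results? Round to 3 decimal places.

Under algebraic product:
  ¬α = 1 − 0.2800 = 0.7200
  ¬α ∧ β = a·b on (0.7200, 0.7300) = 0.5256
  (¬α ∧ β) ∨ α = a + b − a·b on (0.5256, 0.2800) = 0.6584
  → value = 0.6584
Under Łukasiewicz:
  ¬α = 1 − 0.28 = 0.72
  ¬α ∧ β = max(0, a+b−1) on (0.72, 0.73) = 0.45
  (¬α ∧ β) ∨ α = min(1, a+b) on (0.45, 0.28) = 0.73
  → value = 0.7300
|0.6584 − 0.7300| = 0.072

0.072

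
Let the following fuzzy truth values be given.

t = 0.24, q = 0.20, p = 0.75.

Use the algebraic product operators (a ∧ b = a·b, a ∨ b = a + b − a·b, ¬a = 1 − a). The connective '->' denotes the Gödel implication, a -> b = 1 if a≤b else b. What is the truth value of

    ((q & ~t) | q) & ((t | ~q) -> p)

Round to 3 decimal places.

0.241

~t = 1 − 0.2400 = 0.7600
q & ~t = a·b on (0.2000, 0.7600) = 0.1520
(q & ~t) | q = a + b − a·b on (0.1520, 0.2000) = 0.3216
~q = 1 − 0.2000 = 0.8000
t | ~q = a + b − a·b on (0.2400, 0.8000) = 0.8480
(t | ~q) -> p  [Gödel: 1 if a≤b else b] with a=0.8480, b=0.7500 → 0.7500
((q & ~t) | q) & ((t | ~q) -> p) = a·b on (0.3216, 0.7500) = 0.2412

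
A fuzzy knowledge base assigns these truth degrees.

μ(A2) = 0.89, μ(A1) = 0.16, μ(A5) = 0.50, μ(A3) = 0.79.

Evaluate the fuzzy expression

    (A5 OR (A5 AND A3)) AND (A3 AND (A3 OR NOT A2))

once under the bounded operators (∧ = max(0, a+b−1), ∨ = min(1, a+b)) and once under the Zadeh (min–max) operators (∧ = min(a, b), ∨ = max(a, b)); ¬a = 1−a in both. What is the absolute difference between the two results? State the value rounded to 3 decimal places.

0.020

Under bounded:
  A5 AND A3 = max(0, a+b−1) on (0.50, 0.79) = 0.29
  A5 OR (A5 AND A3) = min(1, a+b) on (0.50, 0.29) = 0.79
  NOT A2 = 1 − 0.89 = 0.11
  A3 OR NOT A2 = min(1, a+b) on (0.79, 0.11) = 0.90
  A3 AND (A3 OR NOT A2) = max(0, a+b−1) on (0.79, 0.90) = 0.69
  (A5 OR (A5 AND A3)) AND (A3 AND (A3 OR NOT A2)) = max(0, a+b−1) on (0.79, 0.69) = 0.48
  → value = 0.4800
Under Zadeh (min–max):
  A5 AND A3 = min(a, b) on (0.50, 0.79) = 0.50
  A5 OR (A5 AND A3) = max(a, b) on (0.50, 0.50) = 0.50
  NOT A2 = 1 − 0.89 = 0.11
  A3 OR NOT A2 = max(a, b) on (0.79, 0.11) = 0.79
  A3 AND (A3 OR NOT A2) = min(a, b) on (0.79, 0.79) = 0.79
  (A5 OR (A5 AND A3)) AND (A3 AND (A3 OR NOT A2)) = min(a, b) on (0.50, 0.79) = 0.50
  → value = 0.5000
|0.4800 − 0.5000| = 0.020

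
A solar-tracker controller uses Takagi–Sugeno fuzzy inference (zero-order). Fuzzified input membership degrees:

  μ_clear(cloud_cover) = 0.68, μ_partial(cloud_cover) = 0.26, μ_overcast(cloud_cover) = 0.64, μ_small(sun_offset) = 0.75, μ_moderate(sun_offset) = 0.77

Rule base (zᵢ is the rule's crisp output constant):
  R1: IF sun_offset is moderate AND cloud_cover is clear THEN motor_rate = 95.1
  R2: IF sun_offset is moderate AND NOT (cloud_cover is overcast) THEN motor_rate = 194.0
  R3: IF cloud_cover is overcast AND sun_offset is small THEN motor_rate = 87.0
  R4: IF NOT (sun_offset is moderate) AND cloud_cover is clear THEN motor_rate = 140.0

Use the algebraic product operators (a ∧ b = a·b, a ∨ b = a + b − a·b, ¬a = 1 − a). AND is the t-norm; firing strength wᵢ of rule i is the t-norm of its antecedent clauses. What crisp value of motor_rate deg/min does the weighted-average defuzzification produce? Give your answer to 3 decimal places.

116.356

R1 (z=95.1): moderate=0.77, clear=0.68; AND[a·b] → w = 0.5236
R2 (z=194.0): moderate=0.77, ¬overcast=1−0.64=0.36; AND[a·b] → w = 0.2772
R3 (z=87.0): overcast=0.64, small=0.75; AND[a·b] → w = 0.4800
R4 (z=140.0): ¬moderate=1−0.77=0.23, clear=0.68; AND[a·b] → w = 0.1564
Weighted average = (0.5236·95.1 + 0.2772·194.0 + 0.4800·87.0 + 0.1564·140.0) / (0.5236 + 0.2772 + 0.4800 + 0.1564)
  = 167.2272 / 1.4372 = 116.356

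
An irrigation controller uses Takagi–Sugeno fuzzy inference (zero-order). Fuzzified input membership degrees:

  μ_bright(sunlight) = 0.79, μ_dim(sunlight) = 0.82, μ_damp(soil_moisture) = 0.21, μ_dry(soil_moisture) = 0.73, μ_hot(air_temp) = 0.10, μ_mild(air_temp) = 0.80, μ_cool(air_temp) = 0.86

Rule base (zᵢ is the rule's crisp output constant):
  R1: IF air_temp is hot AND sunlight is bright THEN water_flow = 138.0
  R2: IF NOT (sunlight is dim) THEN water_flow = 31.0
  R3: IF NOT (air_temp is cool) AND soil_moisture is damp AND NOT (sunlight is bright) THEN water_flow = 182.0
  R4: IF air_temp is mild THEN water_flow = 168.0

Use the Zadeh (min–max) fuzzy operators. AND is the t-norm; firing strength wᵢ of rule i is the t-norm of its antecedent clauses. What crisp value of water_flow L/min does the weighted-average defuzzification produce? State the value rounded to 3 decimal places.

146.934

R1 (z=138.0): hot=0.10, bright=0.79; AND[min(a, b)] → w = 0.10
R2 (z=31.0): ¬dim=1−0.82=0.18 → w = 0.18
R3 (z=182.0): ¬cool=1−0.86=0.14, damp=0.21, ¬bright=1−0.79=0.21; AND[min(a, b)] → w = 0.14
R4 (z=168.0): mild=0.80 → w = 0.80
Weighted average = (0.10·138.0 + 0.18·31.0 + 0.14·182.0 + 0.80·168.0) / (0.10 + 0.18 + 0.14 + 0.80)
  = 179.2600 / 1.2200 = 146.934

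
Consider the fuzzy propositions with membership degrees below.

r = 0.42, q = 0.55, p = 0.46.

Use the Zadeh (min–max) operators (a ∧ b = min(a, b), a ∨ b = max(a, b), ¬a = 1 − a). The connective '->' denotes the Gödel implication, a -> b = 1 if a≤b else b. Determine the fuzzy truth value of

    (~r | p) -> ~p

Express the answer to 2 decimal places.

~r = 1 − 0.42 = 0.58
~r | p = max(a, b) on (0.58, 0.46) = 0.58
~p = 1 − 0.46 = 0.54
(~r | p) -> ~p  [Gödel: 1 if a≤b else b] with a=0.58, b=0.54 → 0.54

0.54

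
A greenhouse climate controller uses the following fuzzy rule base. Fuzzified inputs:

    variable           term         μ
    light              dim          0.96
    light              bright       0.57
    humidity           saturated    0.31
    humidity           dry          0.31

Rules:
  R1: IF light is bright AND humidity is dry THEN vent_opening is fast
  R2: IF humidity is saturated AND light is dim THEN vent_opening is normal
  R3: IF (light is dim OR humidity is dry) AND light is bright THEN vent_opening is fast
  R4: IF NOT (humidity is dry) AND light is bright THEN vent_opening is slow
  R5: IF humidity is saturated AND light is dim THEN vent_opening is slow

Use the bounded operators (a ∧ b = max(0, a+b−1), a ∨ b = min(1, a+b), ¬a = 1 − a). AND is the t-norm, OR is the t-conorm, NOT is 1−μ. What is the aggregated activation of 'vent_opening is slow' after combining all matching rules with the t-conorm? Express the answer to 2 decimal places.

R1: bright=0.57, dry=0.31; AND[max(0, a+b−1)] → w = 0.00
R2: saturated=0.31, dim=0.96; AND[max(0, a+b−1)] → w = 0.27
R3: (dim=0.96 OR dry=0.31) = 1.00; AND[max(0, a+b−1)] with bright=0.57 → w = 0.57
R4: ¬dry=1−0.31=0.69, bright=0.57; AND[max(0, a+b−1)] → w = 0.26
R5: saturated=0.31, dim=0.96; AND[max(0, a+b−1)] → w = 0.27
Rules with consequent 'slow': {R4, R5} → strengths 0.26, 0.27
Aggregate via t-conorm [min(1, a+b)]: 0.53

0.53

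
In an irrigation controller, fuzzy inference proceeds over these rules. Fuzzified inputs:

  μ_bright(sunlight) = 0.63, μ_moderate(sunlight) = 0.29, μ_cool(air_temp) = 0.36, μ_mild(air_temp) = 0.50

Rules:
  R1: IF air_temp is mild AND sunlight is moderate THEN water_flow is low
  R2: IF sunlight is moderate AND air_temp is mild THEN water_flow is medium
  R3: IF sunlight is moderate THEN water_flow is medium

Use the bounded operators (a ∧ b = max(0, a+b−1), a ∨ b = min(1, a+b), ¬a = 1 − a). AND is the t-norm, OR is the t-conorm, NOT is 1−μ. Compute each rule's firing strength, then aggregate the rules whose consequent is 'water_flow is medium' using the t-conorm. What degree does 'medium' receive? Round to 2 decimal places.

0.29

R1: mild=0.50, moderate=0.29; AND[max(0, a+b−1)] → w = 0.00
R2: moderate=0.29, mild=0.50; AND[max(0, a+b−1)] → w = 0.00
R3: moderate=0.29 → w = 0.29
Rules with consequent 'medium': {R2, R3} → strengths 0.00, 0.29
Aggregate via t-conorm [min(1, a+b)]: 0.29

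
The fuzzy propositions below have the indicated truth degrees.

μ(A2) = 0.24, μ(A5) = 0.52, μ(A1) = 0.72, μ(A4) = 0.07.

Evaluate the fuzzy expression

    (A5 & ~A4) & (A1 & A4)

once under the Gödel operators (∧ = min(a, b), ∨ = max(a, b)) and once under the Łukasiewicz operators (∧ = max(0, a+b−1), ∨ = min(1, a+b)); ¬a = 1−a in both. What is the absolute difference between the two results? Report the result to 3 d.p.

Under Gödel:
  ~A4 = 1 − 0.07 = 0.93
  A5 & ~A4 = min(a, b) on (0.52, 0.93) = 0.52
  A1 & A4 = min(a, b) on (0.72, 0.07) = 0.07
  (A5 & ~A4) & (A1 & A4) = min(a, b) on (0.52, 0.07) = 0.07
  → value = 0.0700
Under Łukasiewicz:
  ~A4 = 1 − 0.07 = 0.93
  A5 & ~A4 = max(0, a+b−1) on (0.52, 0.93) = 0.45
  A1 & A4 = max(0, a+b−1) on (0.72, 0.07) = 0.00
  (A5 & ~A4) & (A1 & A4) = max(0, a+b−1) on (0.45, 0.00) = 0.00
  → value = 0.0000
|0.0700 − 0.0000| = 0.070

0.070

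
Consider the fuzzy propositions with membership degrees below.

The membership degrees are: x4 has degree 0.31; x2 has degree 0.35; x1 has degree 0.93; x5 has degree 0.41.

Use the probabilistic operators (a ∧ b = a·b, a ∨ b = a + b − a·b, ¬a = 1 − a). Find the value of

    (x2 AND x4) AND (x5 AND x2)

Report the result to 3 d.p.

0.016

x2 AND x4 = a·b on (0.3500, 0.3100) = 0.1085
x5 AND x2 = a·b on (0.4100, 0.3500) = 0.1435
(x2 AND x4) AND (x5 AND x2) = a·b on (0.1085, 0.1435) = 0.0156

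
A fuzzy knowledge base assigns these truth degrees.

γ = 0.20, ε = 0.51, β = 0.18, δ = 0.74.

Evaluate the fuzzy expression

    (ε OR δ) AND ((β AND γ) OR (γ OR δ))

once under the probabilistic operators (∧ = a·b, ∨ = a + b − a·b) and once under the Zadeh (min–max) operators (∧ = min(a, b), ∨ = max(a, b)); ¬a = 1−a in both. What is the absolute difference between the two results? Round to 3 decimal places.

0.042

Under probabilistic:
  ε OR δ = a + b − a·b on (0.5100, 0.7400) = 0.8726
  β AND γ = a·b on (0.1800, 0.2000) = 0.0360
  γ OR δ = a + b − a·b on (0.2000, 0.7400) = 0.7920
  (β AND γ) OR (γ OR δ) = a + b − a·b on (0.0360, 0.7920) = 0.7995
  (ε OR δ) AND ((β AND γ) OR (γ OR δ)) = a·b on (0.8726, 0.7995) = 0.6976
  → value = 0.6976
Under Zadeh (min–max):
  ε OR δ = max(a, b) on (0.51, 0.74) = 0.74
  β AND γ = min(a, b) on (0.18, 0.20) = 0.18
  γ OR δ = max(a, b) on (0.20, 0.74) = 0.74
  (β AND γ) OR (γ OR δ) = max(a, b) on (0.18, 0.74) = 0.74
  (ε OR δ) AND ((β AND γ) OR (γ OR δ)) = min(a, b) on (0.74, 0.74) = 0.74
  → value = 0.7400
|0.6976 − 0.7400| = 0.042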